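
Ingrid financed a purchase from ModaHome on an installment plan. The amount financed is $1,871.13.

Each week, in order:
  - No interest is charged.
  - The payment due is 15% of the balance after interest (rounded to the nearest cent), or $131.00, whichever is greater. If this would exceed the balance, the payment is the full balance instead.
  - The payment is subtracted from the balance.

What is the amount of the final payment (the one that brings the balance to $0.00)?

$44.23

Week 1: $1,871.13 − $280.67 → $1,590.46
Week 2: $1,590.46 − $238.57 → $1,351.89
Week 3: $1,351.89 − $202.78 → $1,149.11
Week 4: $1,149.11 − $172.37 → $976.74
Week 5: $976.74 − $146.51 → $830.23
Week 6: $830.23 − $131.00 → $699.23
Week 7: $699.23 − $131.00 → $568.23
Week 8: $568.23 − $131.00 → $437.23
Week 9: $437.23 − $131.00 → $306.23
Week 10: $306.23 − $131.00 → $175.23
Week 11: $175.23 − $131.00 → $44.23
Week 12: $44.23 − $44.23 → $0.00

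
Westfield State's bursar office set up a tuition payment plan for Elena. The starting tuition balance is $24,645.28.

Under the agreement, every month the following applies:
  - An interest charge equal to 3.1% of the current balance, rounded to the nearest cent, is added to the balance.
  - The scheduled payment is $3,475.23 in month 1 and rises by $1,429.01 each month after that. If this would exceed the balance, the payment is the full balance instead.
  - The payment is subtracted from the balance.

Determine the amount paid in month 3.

Month 1: opening $24,645.28; interest $764.00 → $25,409.28; payment $3,475.23; balance $21,934.05
Month 2: opening $21,934.05; interest $679.96 → $22,614.01; payment $4,904.24; balance $17,709.77
Month 3: opening $17,709.77; interest $549.00 → $18,258.77; payment $6,333.25; balance $11,925.52

$6,333.25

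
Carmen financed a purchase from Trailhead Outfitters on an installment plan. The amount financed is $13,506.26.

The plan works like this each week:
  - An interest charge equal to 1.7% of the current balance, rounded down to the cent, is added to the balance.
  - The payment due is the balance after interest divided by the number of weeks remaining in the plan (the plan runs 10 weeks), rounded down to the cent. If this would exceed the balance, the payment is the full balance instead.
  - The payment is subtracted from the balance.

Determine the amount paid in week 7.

$1,519.78

Week 1: opening $13,506.26; interest $229.60 → $13,735.86; payment $1,373.58; balance $12,362.28
Week 2: opening $12,362.28; interest $210.15 → $12,572.43; payment $1,396.93; balance $11,175.50
Week 3: opening $11,175.50; interest $189.98 → $11,365.48; payment $1,420.68; balance $9,944.80
Week 4: opening $9,944.80; interest $169.06 → $10,113.86; payment $1,444.83; balance $8,669.03
Week 5: opening $8,669.03; interest $147.37 → $8,816.40; payment $1,469.40; balance $7,347.00
Week 6: opening $7,347.00; interest $124.89 → $7,471.89; payment $1,494.37; balance $5,977.52
Week 7: opening $5,977.52; interest $101.61 → $6,079.13; payment $1,519.78; balance $4,559.35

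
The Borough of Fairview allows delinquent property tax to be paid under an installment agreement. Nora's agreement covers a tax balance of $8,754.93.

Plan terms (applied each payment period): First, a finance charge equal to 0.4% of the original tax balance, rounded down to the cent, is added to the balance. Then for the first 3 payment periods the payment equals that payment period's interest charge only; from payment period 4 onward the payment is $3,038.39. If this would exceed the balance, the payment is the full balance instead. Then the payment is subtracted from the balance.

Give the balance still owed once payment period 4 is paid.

Payment period 1: $8,754.93 +$35.01 interest = $8,789.94; pay $35.01 → $8,754.93
Payment period 2: $8,754.93 +$35.01 interest = $8,789.94; pay $35.01 → $8,754.93
Payment period 3: $8,754.93 +$35.01 interest = $8,789.94; pay $35.01 → $8,754.93
Payment period 4: $8,754.93 +$35.01 interest = $8,789.94; pay $3,038.39 → $5,751.55

$5,751.55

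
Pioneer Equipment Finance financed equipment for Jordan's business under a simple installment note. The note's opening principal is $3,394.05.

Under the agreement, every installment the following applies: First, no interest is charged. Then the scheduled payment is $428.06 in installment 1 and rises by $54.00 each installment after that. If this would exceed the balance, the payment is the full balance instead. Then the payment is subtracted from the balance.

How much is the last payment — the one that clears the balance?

$15.69

# | Opening | Payment | End bal
1 | $3,394.05 | $428.06 | $2,965.99
2 | $2,965.99 | $482.06 | $2,483.93
3 | $2,483.93 | $536.06 | $1,947.87
4 | $1,947.87 | $590.06 | $1,357.81
5 | $1,357.81 | $644.06 | $713.75
6 | $713.75 | $698.06 | $15.69
7 | $15.69 | $15.69 | $0.00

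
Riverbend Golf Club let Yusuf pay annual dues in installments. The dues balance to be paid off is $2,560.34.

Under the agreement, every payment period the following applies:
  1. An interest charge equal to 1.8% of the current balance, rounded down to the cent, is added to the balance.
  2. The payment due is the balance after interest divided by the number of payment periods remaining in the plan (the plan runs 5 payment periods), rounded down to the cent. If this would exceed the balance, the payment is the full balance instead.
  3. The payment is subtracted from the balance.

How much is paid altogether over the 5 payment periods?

$2,701.93

# | Opening | Interest | Payment | End bal
1 | $2,560.34 | $46.08 | $521.28 | $2,085.14
2 | $2,085.14 | $37.53 | $530.66 | $1,592.01
3 | $1,592.01 | $28.65 | $540.22 | $1,080.44
4 | $1,080.44 | $19.44 | $549.94 | $549.94
5 | $549.94 | $9.89 | $559.83 | $0.00
Total paid: $2,701.93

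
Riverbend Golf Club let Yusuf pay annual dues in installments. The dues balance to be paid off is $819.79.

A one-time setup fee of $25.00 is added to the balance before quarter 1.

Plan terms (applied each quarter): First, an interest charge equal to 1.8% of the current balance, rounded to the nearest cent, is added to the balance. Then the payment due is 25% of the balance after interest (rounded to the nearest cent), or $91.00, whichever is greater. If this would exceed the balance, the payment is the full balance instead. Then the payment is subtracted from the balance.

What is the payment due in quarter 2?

$164.15

# | Opening | Interest | Payment | End bal
1 | $844.79 | $15.21 | $215.00 | $645.00
2 | $645.00 | $11.61 | $164.15 | $492.46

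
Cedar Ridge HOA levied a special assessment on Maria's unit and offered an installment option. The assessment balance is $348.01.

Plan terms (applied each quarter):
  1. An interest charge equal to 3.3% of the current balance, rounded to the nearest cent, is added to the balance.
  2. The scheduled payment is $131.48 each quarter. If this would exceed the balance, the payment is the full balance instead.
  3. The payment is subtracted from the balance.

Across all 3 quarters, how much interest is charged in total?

$22.43

Quarter 1: $348.01 +$11.48 interest = $359.49; pay $131.48 → $228.01
Quarter 2: $228.01 +$7.52 interest = $235.53; pay $131.48 → $104.05
Quarter 3: $104.05 +$3.43 interest = $107.48; pay $107.48 → $0.00
Total interest: $11.48 + $7.52 + $3.43 = $22.43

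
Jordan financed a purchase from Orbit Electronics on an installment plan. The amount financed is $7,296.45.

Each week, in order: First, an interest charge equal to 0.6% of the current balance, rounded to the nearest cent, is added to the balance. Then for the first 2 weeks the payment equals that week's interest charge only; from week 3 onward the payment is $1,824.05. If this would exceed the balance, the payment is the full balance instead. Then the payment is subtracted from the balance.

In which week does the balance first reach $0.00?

# | Opening | Interest | Payment | End bal
1 | $7,296.45 | $43.78 | $43.78 | $7,296.45
2 | $7,296.45 | $43.78 | $43.78 | $7,296.45
3 | $7,296.45 | $43.78 | $1,824.05 | $5,516.18
4 | $5,516.18 | $33.10 | $1,824.05 | $3,725.23
5 | $3,725.23 | $22.35 | $1,824.05 | $1,923.53
6 | $1,923.53 | $11.54 | $1,824.05 | $111.02
7 | $111.02 | $0.67 | $111.69 | $0.00
Balance reaches $0.00 in week 7.

7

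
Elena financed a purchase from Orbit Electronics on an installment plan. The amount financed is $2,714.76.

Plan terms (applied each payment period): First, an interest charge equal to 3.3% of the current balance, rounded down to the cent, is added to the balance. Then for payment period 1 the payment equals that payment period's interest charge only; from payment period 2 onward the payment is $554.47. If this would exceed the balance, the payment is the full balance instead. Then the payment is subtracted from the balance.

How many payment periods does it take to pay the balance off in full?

Payment period 1: $2,714.76 +$89.58 interest = $2,804.34; pay $89.58 → $2,714.76
Payment period 2: $2,714.76 +$89.58 interest = $2,804.34; pay $554.47 → $2,249.87
Payment period 3: $2,249.87 +$74.24 interest = $2,324.11; pay $554.47 → $1,769.64
Payment period 4: $1,769.64 +$58.39 interest = $1,828.03; pay $554.47 → $1,273.56
Payment period 5: $1,273.56 +$42.02 interest = $1,315.58; pay $554.47 → $761.11
Payment period 6: $761.11 +$25.11 interest = $786.22; pay $554.47 → $231.75
Payment period 7: $231.75 +$7.64 interest = $239.39; pay $239.39 → $0.00
Balance reaches $0.00 in payment period 7.

7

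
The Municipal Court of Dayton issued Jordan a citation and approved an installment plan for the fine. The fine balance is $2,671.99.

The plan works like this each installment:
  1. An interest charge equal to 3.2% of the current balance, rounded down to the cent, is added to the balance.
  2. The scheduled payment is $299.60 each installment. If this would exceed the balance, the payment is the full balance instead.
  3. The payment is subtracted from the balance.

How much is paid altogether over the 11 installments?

Installment 1: opening $2,671.99; interest $85.50 → $2,757.49; payment $299.60; balance $2,457.89
Installment 2: opening $2,457.89; interest $78.65 → $2,536.54; payment $299.60; balance $2,236.94
Installment 3: opening $2,236.94; interest $71.58 → $2,308.52; payment $299.60; balance $2,008.92
Installment 4: opening $2,008.92; interest $64.28 → $2,073.20; payment $299.60; balance $1,773.60
Installment 5: opening $1,773.60; interest $56.75 → $1,830.35; payment $299.60; balance $1,530.75
Installment 6: opening $1,530.75; interest $48.98 → $1,579.73; payment $299.60; balance $1,280.13
Installment 7: opening $1,280.13; interest $40.96 → $1,321.09; payment $299.60; balance $1,021.49
Installment 8: opening $1,021.49; interest $32.68 → $1,054.17; payment $299.60; balance $754.57
Installment 9: opening $754.57; interest $24.14 → $778.71; payment $299.60; balance $479.11
Installment 10: opening $479.11; interest $15.33 → $494.44; payment $299.60; balance $194.84
Installment 11: opening $194.84; interest $6.23 → $201.07; payment $201.07; balance $0.00
Total paid: $3,197.07

$3,197.07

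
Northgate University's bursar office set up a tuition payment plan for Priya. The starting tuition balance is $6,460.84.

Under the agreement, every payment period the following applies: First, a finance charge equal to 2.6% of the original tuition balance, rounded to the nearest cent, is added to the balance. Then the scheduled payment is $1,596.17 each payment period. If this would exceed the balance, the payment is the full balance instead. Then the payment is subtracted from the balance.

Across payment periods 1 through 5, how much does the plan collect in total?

# | Opening | Interest | Payment | End bal
1 | $6,460.84 | $167.98 | $1,596.17 | $5,032.65
2 | $5,032.65 | $167.98 | $1,596.17 | $3,604.46
3 | $3,604.46 | $167.98 | $1,596.17 | $2,176.27
4 | $2,176.27 | $167.98 | $1,596.17 | $748.08
5 | $748.08 | $167.98 | $916.06 | $0.00
Total paid: $7,300.74

$7,300.74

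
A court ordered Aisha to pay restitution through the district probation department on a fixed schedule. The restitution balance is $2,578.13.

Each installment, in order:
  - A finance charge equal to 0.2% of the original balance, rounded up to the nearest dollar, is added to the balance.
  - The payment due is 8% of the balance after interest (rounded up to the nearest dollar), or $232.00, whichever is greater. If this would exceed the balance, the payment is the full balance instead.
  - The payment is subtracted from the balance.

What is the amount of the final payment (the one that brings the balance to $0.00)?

Installment 1: $2,578.13 +$6.00 interest = $2,584.13; pay $232.00 → $2,352.13
Installment 2: $2,352.13 +$6.00 interest = $2,358.13; pay $232.00 → $2,126.13
Installment 3: $2,126.13 +$6.00 interest = $2,132.13; pay $232.00 → $1,900.13
Installment 4: $1,900.13 +$6.00 interest = $1,906.13; pay $232.00 → $1,674.13
Installment 5: $1,674.13 +$6.00 interest = $1,680.13; pay $232.00 → $1,448.13
Installment 6: $1,448.13 +$6.00 interest = $1,454.13; pay $232.00 → $1,222.13
Installment 7: $1,222.13 +$6.00 interest = $1,228.13; pay $232.00 → $996.13
Installment 8: $996.13 +$6.00 interest = $1,002.13; pay $232.00 → $770.13
Installment 9: $770.13 +$6.00 interest = $776.13; pay $232.00 → $544.13
Installment 10: $544.13 +$6.00 interest = $550.13; pay $232.00 → $318.13
Installment 11: $318.13 +$6.00 interest = $324.13; pay $232.00 → $92.13
Installment 12: $92.13 +$6.00 interest = $98.13; pay $98.13 → $0.00

$98.13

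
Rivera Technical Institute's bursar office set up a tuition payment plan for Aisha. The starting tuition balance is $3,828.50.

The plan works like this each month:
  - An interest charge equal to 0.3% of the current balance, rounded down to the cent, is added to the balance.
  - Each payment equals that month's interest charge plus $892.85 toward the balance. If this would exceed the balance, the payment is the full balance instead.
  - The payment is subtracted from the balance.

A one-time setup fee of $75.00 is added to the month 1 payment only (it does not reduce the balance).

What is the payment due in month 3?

$898.97

Month 1: opening $3,828.50; interest $11.48 → $3,839.98; payment $904.33 (+ $75.00 fee); balance $2,935.65
Month 2: opening $2,935.65; interest $8.80 → $2,944.45; payment $901.65; balance $2,042.80
Month 3: opening $2,042.80; interest $6.12 → $2,048.92; payment $898.97; balance $1,149.95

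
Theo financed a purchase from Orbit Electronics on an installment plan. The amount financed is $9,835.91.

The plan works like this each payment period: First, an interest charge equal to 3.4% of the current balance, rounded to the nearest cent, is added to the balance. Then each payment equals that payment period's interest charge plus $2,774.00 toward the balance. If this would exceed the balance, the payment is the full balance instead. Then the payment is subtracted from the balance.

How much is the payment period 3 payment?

Payment period 1: opening $9,835.91; interest $334.42 → $10,170.33; payment $3,108.42; balance $7,061.91
Payment period 2: opening $7,061.91; interest $240.10 → $7,302.01; payment $3,014.10; balance $4,287.91
Payment period 3: opening $4,287.91; interest $145.79 → $4,433.70; payment $2,919.79; balance $1,513.91

$2,919.79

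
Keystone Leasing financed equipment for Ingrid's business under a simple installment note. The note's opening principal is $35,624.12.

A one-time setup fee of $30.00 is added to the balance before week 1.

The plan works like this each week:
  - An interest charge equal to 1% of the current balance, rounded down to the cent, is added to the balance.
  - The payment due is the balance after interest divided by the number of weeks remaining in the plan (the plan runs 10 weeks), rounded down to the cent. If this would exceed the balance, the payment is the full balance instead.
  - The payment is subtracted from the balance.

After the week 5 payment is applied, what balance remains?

Week 1: opening $35,654.12; interest $356.54 → $36,010.66; payment $3,601.06; balance $32,409.60
Week 2: opening $32,409.60; interest $324.09 → $32,733.69; payment $3,637.07; balance $29,096.62
Week 3: opening $29,096.62; interest $290.96 → $29,387.58; payment $3,673.44; balance $25,714.14
Week 4: opening $25,714.14; interest $257.14 → $25,971.28; payment $3,710.18; balance $22,261.10
Week 5: opening $22,261.10; interest $222.61 → $22,483.71; payment $3,747.28; balance $18,736.43

$18,736.43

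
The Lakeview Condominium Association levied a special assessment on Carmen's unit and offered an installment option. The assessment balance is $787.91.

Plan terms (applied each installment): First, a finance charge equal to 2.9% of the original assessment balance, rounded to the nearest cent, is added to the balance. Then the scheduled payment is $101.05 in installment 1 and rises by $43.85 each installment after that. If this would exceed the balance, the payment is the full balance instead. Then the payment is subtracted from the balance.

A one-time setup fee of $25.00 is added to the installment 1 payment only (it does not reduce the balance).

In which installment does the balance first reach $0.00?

5

Installment 1: opening $787.91; interest $22.85 → $810.76; payment $101.05 (+ $25.00 fee); balance $709.71
Installment 2: opening $709.71; interest $22.85 → $732.56; payment $144.90; balance $587.66
Installment 3: opening $587.66; interest $22.85 → $610.51; payment $188.75; balance $421.76
Installment 4: opening $421.76; interest $22.85 → $444.61; payment $232.60; balance $212.01
Installment 5: opening $212.01; interest $22.85 → $234.86; payment $234.86; balance $0.00
Balance reaches $0.00 in installment 5.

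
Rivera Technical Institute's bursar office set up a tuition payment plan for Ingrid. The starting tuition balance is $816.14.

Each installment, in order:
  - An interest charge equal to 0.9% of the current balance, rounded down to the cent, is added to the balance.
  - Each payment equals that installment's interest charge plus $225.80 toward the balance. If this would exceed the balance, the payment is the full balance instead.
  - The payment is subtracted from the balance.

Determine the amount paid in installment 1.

Installment 1: $816.14 +$7.34 interest = $823.48; pay $233.14 → $590.34

$233.14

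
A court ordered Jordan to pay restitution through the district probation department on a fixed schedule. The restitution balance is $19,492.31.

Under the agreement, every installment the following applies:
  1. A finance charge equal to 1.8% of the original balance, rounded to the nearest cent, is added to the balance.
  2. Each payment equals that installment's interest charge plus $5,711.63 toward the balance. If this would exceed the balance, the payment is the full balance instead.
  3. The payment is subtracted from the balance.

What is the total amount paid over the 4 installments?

$20,895.75

Installment 1: $19,492.31 +$350.86 interest = $19,843.17; pay $6,062.49 → $13,780.68
Installment 2: $13,780.68 +$350.86 interest = $14,131.54; pay $6,062.49 → $8,069.05
Installment 3: $8,069.05 +$350.86 interest = $8,419.91; pay $6,062.49 → $2,357.42
Installment 4: $2,357.42 +$350.86 interest = $2,708.28; pay $2,708.28 → $0.00
Total paid: $20,895.75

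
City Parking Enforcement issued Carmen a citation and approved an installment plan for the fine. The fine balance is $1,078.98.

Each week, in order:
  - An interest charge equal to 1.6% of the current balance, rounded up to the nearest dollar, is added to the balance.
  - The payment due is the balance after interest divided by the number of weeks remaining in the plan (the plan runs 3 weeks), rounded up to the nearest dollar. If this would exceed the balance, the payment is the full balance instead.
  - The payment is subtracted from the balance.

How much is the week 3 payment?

Week 1: $1,078.98 +$18.00 interest = $1,096.98; pay $366.00 → $730.98
Week 2: $730.98 +$12.00 interest = $742.98; pay $372.00 → $370.98
Week 3: $370.98 +$6.00 interest = $376.98; pay $376.98 → $0.00

$376.98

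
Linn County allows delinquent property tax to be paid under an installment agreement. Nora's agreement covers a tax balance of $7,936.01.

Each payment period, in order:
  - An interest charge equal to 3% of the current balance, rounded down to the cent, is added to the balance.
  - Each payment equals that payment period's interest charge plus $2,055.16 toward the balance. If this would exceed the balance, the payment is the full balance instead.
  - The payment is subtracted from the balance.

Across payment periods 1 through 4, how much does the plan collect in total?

# | Opening | Interest | Payment | End bal
1 | $7,936.01 | $238.08 | $2,293.24 | $5,880.85
2 | $5,880.85 | $176.42 | $2,231.58 | $3,825.69
3 | $3,825.69 | $114.77 | $2,169.93 | $1,770.53
4 | $1,770.53 | $53.11 | $1,823.64 | $0.00
Total paid: $8,518.39

$8,518.39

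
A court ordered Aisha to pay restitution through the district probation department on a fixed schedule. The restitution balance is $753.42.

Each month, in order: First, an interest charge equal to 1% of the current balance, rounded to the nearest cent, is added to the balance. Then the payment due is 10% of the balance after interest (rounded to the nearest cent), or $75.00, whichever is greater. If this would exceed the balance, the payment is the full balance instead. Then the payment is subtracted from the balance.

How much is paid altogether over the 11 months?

$797.93

Month 1: $753.42 +$7.53 interest = $760.95; pay $76.10 → $684.85
Month 2: $684.85 +$6.85 interest = $691.70; pay $75.00 → $616.70
Month 3: $616.70 +$6.17 interest = $622.87; pay $75.00 → $547.87
Month 4: $547.87 +$5.48 interest = $553.35; pay $75.00 → $478.35
Month 5: $478.35 +$4.78 interest = $483.13; pay $75.00 → $408.13
Month 6: $408.13 +$4.08 interest = $412.21; pay $75.00 → $337.21
Month 7: $337.21 +$3.37 interest = $340.58; pay $75.00 → $265.58
Month 8: $265.58 +$2.66 interest = $268.24; pay $75.00 → $193.24
Month 9: $193.24 +$1.93 interest = $195.17; pay $75.00 → $120.17
Month 10: $120.17 +$1.20 interest = $121.37; pay $75.00 → $46.37
Month 11: $46.37 +$0.46 interest = $46.83; pay $46.83 → $0.00
Total paid: $797.93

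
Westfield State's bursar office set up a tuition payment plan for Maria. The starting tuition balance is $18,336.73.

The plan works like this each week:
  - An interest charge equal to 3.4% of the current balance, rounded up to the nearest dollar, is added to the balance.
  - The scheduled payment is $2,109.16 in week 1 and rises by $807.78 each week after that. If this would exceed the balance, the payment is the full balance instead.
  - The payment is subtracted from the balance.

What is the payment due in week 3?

Week 1: opening $18,336.73; interest $624.00 → $18,960.73; payment $2,109.16; balance $16,851.57
Week 2: opening $16,851.57; interest $573.00 → $17,424.57; payment $2,916.94; balance $14,507.63
Week 3: opening $14,507.63; interest $494.00 → $15,001.63; payment $3,724.72; balance $11,276.91

$3,724.72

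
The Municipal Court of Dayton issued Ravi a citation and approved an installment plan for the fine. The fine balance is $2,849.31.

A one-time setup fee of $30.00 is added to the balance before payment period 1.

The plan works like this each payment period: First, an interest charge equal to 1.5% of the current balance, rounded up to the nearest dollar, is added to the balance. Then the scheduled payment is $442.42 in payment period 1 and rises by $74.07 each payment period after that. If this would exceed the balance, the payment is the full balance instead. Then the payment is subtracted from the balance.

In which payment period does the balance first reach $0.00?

6

Payment period 1: opening $2,879.31; interest $44.00 → $2,923.31; payment $442.42; balance $2,480.89
Payment period 2: opening $2,480.89; interest $38.00 → $2,518.89; payment $516.49; balance $2,002.40
Payment period 3: opening $2,002.40; interest $31.00 → $2,033.40; payment $590.56; balance $1,442.84
Payment period 4: opening $1,442.84; interest $22.00 → $1,464.84; payment $664.63; balance $800.21
Payment period 5: opening $800.21; interest $13.00 → $813.21; payment $738.70; balance $74.51
Payment period 6: opening $74.51; interest $2.00 → $76.51; payment $76.51; balance $0.00
Balance reaches $0.00 in payment period 6.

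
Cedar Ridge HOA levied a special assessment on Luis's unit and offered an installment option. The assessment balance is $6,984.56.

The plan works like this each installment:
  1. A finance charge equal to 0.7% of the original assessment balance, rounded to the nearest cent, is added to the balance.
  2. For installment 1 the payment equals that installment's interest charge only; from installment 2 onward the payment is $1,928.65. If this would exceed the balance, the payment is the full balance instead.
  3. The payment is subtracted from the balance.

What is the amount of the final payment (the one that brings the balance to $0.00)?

$1,394.17

Installment 1: $6,984.56 +$48.89 interest = $7,033.45; pay $48.89 → $6,984.56
Installment 2: $6,984.56 +$48.89 interest = $7,033.45; pay $1,928.65 → $5,104.80
Installment 3: $5,104.80 +$48.89 interest = $5,153.69; pay $1,928.65 → $3,225.04
Installment 4: $3,225.04 +$48.89 interest = $3,273.93; pay $1,928.65 → $1,345.28
Installment 5: $1,345.28 +$48.89 interest = $1,394.17; pay $1,394.17 → $0.00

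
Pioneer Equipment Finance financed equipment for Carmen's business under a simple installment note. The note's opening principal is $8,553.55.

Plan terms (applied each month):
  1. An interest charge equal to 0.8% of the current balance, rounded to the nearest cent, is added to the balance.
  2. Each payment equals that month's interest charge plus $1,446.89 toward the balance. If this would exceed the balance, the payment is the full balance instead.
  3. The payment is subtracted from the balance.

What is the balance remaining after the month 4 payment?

Month 1: $8,553.55 +$68.43 interest = $8,621.98; pay $1,515.32 → $7,106.66
Month 2: $7,106.66 +$56.85 interest = $7,163.51; pay $1,503.74 → $5,659.77
Month 3: $5,659.77 +$45.28 interest = $5,705.05; pay $1,492.17 → $4,212.88
Month 4: $4,212.88 +$33.70 interest = $4,246.58; pay $1,480.59 → $2,765.99

$2,765.99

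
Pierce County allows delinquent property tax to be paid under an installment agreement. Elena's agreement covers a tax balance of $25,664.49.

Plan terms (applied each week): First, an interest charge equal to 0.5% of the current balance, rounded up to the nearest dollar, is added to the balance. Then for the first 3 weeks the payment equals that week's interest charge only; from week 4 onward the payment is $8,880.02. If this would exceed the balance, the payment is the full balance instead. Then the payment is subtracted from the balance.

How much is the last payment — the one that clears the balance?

$8,159.45

Week 1: $25,664.49 +$129.00 interest = $25,793.49; pay $129.00 → $25,664.49
Week 2: $25,664.49 +$129.00 interest = $25,793.49; pay $129.00 → $25,664.49
Week 3: $25,664.49 +$129.00 interest = $25,793.49; pay $129.00 → $25,664.49
Week 4: $25,664.49 +$129.00 interest = $25,793.49; pay $8,880.02 → $16,913.47
Week 5: $16,913.47 +$85.00 interest = $16,998.47; pay $8,880.02 → $8,118.45
Week 6: $8,118.45 +$41.00 interest = $8,159.45; pay $8,159.45 → $0.00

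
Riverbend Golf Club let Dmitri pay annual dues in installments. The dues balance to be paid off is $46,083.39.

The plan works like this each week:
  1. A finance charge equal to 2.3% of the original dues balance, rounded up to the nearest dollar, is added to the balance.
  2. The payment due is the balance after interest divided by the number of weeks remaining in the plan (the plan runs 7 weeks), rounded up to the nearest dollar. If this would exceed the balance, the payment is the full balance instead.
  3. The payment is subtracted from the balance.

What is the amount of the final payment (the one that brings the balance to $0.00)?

$9,330.39

# | Opening | Interest | Payment | End bal
1 | $46,083.39 | $1,060.00 | $6,735.00 | $40,408.39
2 | $40,408.39 | $1,060.00 | $6,912.00 | $34,556.39
3 | $34,556.39 | $1,060.00 | $7,124.00 | $28,492.39
4 | $28,492.39 | $1,060.00 | $7,389.00 | $22,163.39
5 | $22,163.39 | $1,060.00 | $7,742.00 | $15,481.39
6 | $15,481.39 | $1,060.00 | $8,271.00 | $8,270.39
7 | $8,270.39 | $1,060.00 | $9,330.39 | $0.00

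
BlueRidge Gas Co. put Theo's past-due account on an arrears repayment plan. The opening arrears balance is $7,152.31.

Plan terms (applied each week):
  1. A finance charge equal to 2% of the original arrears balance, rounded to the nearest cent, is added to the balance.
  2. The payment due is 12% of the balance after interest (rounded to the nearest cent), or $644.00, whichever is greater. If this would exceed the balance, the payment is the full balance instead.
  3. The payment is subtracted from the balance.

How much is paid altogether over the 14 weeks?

$9,155.01

Week 1: opening $7,152.31; interest $143.05 → $7,295.36; payment $875.44; balance $6,419.92
Week 2: opening $6,419.92; interest $143.05 → $6,562.97; payment $787.56; balance $5,775.41
Week 3: opening $5,775.41; interest $143.05 → $5,918.46; payment $710.22; balance $5,208.24
Week 4: opening $5,208.24; interest $143.05 → $5,351.29; payment $644.00; balance $4,707.29
Week 5: opening $4,707.29; interest $143.05 → $4,850.34; payment $644.00; balance $4,206.34
Week 6: opening $4,206.34; interest $143.05 → $4,349.39; payment $644.00; balance $3,705.39
Week 7: opening $3,705.39; interest $143.05 → $3,848.44; payment $644.00; balance $3,204.44
Week 8: opening $3,204.44; interest $143.05 → $3,347.49; payment $644.00; balance $2,703.49
Week 9: opening $2,703.49; interest $143.05 → $2,846.54; payment $644.00; balance $2,202.54
Week 10: opening $2,202.54; interest $143.05 → $2,345.59; payment $644.00; balance $1,701.59
Week 11: opening $1,701.59; interest $143.05 → $1,844.64; payment $644.00; balance $1,200.64
Week 12: opening $1,200.64; interest $143.05 → $1,343.69; payment $644.00; balance $699.69
Week 13: opening $699.69; interest $143.05 → $842.74; payment $644.00; balance $198.74
Week 14: opening $198.74; interest $143.05 → $341.79; payment $341.79; balance $0.00
Total paid: $9,155.01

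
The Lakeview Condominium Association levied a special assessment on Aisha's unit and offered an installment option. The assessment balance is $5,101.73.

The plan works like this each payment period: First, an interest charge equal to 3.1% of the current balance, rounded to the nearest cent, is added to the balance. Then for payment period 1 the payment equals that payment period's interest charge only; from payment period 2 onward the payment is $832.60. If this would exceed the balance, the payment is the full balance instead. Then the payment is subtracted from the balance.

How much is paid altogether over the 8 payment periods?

$5,904.49

# | Opening | Interest | Payment | End bal
1 | $5,101.73 | $158.15 | $158.15 | $5,101.73
2 | $5,101.73 | $158.15 | $832.60 | $4,427.28
3 | $4,427.28 | $137.25 | $832.60 | $3,731.93
4 | $3,731.93 | $115.69 | $832.60 | $3,015.02
5 | $3,015.02 | $93.47 | $832.60 | $2,275.89
6 | $2,275.89 | $70.55 | $832.60 | $1,513.84
7 | $1,513.84 | $46.93 | $832.60 | $728.17
8 | $728.17 | $22.57 | $750.74 | $0.00
Total paid: $5,904.49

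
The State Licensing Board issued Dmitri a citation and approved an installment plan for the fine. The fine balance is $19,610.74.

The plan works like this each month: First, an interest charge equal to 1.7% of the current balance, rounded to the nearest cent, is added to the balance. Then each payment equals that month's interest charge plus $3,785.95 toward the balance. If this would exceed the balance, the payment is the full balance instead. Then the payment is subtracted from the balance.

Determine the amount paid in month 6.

$692.57

# | Opening | Interest | Payment | End bal
1 | $19,610.74 | $333.38 | $4,119.33 | $15,824.79
2 | $15,824.79 | $269.02 | $4,054.97 | $12,038.84
3 | $12,038.84 | $204.66 | $3,990.61 | $8,252.89
4 | $8,252.89 | $140.30 | $3,926.25 | $4,466.94
5 | $4,466.94 | $75.94 | $3,861.89 | $680.99
6 | $680.99 | $11.58 | $692.57 | $0.00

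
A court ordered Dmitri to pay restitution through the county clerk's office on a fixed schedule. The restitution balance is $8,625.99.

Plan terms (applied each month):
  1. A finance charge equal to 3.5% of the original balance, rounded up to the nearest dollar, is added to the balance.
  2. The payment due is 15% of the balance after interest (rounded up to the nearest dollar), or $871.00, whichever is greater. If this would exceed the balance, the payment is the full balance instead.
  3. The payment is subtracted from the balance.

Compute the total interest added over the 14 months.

# | Opening | Interest | Payment | End bal
1 | $8,625.99 | $302.00 | $1,340.00 | $7,587.99
2 | $7,587.99 | $302.00 | $1,184.00 | $6,705.99
3 | $6,705.99 | $302.00 | $1,052.00 | $5,955.99
4 | $5,955.99 | $302.00 | $939.00 | $5,318.99
5 | $5,318.99 | $302.00 | $871.00 | $4,749.99
6 | $4,749.99 | $302.00 | $871.00 | $4,180.99
7 | $4,180.99 | $302.00 | $871.00 | $3,611.99
8 | $3,611.99 | $302.00 | $871.00 | $3,042.99
9 | $3,042.99 | $302.00 | $871.00 | $2,473.99
10 | $2,473.99 | $302.00 | $871.00 | $1,904.99
11 | $1,904.99 | $302.00 | $871.00 | $1,335.99
12 | $1,335.99 | $302.00 | $871.00 | $766.99
13 | $766.99 | $302.00 | $871.00 | $197.99
14 | $197.99 | $302.00 | $499.99 | $0.00
Total interest: $302.00 + $302.00 + $302.00 + $302.00 + $302.00 + $302.00 + $302.00 + $302.00 + $302.00 + $302.00 + $302.00 + $302.00 + $302.00 + $302.00 = $4,228.00

$4,228.00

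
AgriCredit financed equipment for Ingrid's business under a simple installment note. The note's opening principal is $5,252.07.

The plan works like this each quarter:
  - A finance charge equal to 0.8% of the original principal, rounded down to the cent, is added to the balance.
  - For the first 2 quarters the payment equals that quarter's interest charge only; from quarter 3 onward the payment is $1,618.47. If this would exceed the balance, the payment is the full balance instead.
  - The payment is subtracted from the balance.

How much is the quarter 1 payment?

# | Opening | Interest | Payment | End bal
1 | $5,252.07 | $42.01 | $42.01 | $5,252.07

$42.01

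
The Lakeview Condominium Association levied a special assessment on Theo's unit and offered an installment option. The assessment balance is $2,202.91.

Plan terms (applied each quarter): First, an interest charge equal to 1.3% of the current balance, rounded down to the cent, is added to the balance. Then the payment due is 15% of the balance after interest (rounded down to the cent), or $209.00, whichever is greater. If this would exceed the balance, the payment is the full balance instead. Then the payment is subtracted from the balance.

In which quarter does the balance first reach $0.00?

# | Opening | Interest | Payment | End bal
1 | $2,202.91 | $28.63 | $334.73 | $1,896.81
2 | $1,896.81 | $24.65 | $288.21 | $1,633.25
3 | $1,633.25 | $21.23 | $248.17 | $1,406.31
4 | $1,406.31 | $18.28 | $213.68 | $1,210.91
5 | $1,210.91 | $15.74 | $209.00 | $1,017.65
6 | $1,017.65 | $13.22 | $209.00 | $821.87
7 | $821.87 | $10.68 | $209.00 | $623.55
8 | $623.55 | $8.10 | $209.00 | $422.65
9 | $422.65 | $5.49 | $209.00 | $219.14
10 | $219.14 | $2.84 | $209.00 | $12.98
11 | $12.98 | $0.16 | $13.14 | $0.00
Balance reaches $0.00 in quarter 11.

11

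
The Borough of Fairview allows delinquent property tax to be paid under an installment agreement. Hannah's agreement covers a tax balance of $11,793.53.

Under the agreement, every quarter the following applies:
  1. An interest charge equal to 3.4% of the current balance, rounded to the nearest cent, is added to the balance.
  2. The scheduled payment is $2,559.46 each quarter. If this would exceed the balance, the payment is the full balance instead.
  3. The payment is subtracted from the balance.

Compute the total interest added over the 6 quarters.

Quarter 1: $11,793.53 +$400.98 interest = $12,194.51; pay $2,559.46 → $9,635.05
Quarter 2: $9,635.05 +$327.59 interest = $9,962.64; pay $2,559.46 → $7,403.18
Quarter 3: $7,403.18 +$251.71 interest = $7,654.89; pay $2,559.46 → $5,095.43
Quarter 4: $5,095.43 +$173.24 interest = $5,268.67; pay $2,559.46 → $2,709.21
Quarter 5: $2,709.21 +$92.11 interest = $2,801.32; pay $2,559.46 → $241.86
Quarter 6: $241.86 +$8.22 interest = $250.08; pay $250.08 → $0.00
Total interest: $400.98 + $327.59 + $251.71 + $173.24 + $92.11 + $8.22 = $1,253.85

$1,253.85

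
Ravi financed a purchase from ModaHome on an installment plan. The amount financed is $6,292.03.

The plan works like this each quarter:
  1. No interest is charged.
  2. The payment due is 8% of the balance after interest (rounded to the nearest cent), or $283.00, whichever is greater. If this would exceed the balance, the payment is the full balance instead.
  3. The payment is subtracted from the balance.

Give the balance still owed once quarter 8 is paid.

# | Opening | Payment | End bal
1 | $6,292.03 | $503.36 | $5,788.67
2 | $5,788.67 | $463.09 | $5,325.58
3 | $5,325.58 | $426.05 | $4,899.53
4 | $4,899.53 | $391.96 | $4,507.57
5 | $4,507.57 | $360.61 | $4,146.96
6 | $4,146.96 | $331.76 | $3,815.20
7 | $3,815.20 | $305.22 | $3,509.98
8 | $3,509.98 | $283.00 | $3,226.98

$3,226.98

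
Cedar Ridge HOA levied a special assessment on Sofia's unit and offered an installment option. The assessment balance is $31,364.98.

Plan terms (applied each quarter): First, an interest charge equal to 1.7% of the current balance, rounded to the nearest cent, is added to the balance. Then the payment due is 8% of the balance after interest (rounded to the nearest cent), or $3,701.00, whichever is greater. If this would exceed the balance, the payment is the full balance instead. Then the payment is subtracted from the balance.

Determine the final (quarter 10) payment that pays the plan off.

Quarter 1: $31,364.98 +$533.20 interest = $31,898.18; pay $3,701.00 → $28,197.18
Quarter 2: $28,197.18 +$479.35 interest = $28,676.53; pay $3,701.00 → $24,975.53
Quarter 3: $24,975.53 +$424.58 interest = $25,400.11; pay $3,701.00 → $21,699.11
Quarter 4: $21,699.11 +$368.88 interest = $22,067.99; pay $3,701.00 → $18,366.99
Quarter 5: $18,366.99 +$312.24 interest = $18,679.23; pay $3,701.00 → $14,978.23
Quarter 6: $14,978.23 +$254.63 interest = $15,232.86; pay $3,701.00 → $11,531.86
Quarter 7: $11,531.86 +$196.04 interest = $11,727.90; pay $3,701.00 → $8,026.90
Quarter 8: $8,026.90 +$136.46 interest = $8,163.36; pay $3,701.00 → $4,462.36
Quarter 9: $4,462.36 +$75.86 interest = $4,538.22; pay $3,701.00 → $837.22
Quarter 10: $837.22 +$14.23 interest = $851.45; pay $851.45 → $0.00

$851.45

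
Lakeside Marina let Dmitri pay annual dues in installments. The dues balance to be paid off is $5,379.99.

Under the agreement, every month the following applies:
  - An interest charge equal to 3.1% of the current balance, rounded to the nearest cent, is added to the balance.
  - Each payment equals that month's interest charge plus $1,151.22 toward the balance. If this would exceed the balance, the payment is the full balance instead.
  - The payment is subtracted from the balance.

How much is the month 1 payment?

$1,318.00

Month 1: opening $5,379.99; interest $166.78 → $5,546.77; payment $1,318.00; balance $4,228.77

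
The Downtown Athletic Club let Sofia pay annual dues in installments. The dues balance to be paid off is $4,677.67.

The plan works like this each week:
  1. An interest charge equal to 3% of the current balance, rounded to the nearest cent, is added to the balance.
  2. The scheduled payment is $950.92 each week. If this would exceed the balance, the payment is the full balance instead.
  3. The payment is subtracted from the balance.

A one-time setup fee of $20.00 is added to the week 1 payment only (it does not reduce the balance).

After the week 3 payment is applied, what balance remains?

$2,172.22

Week 1: opening $4,677.67; interest $140.33 → $4,818.00; payment $950.92 (+ $20.00 fee); balance $3,867.08
Week 2: opening $3,867.08; interest $116.01 → $3,983.09; payment $950.92; balance $3,032.17
Week 3: opening $3,032.17; interest $90.97 → $3,123.14; payment $950.92; balance $2,172.22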